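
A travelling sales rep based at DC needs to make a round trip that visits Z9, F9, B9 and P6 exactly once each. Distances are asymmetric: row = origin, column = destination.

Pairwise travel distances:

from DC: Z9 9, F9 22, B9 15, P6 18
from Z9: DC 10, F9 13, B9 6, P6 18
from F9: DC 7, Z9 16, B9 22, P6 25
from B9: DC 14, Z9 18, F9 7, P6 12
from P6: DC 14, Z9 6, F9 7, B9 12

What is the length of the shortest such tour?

DC-Z9-F9-B9-P6-DC: 9+13+22+12+14 = 70
DC-Z9-F9-P6-B9-DC: 9+13+25+12+14 = 73
DC-Z9-B9-F9-P6-DC: 9+6+7+25+14 = 61
DC-Z9-B9-P6-F9-DC: 9+6+12+7+7 = 41
DC-Z9-P6-F9-B9-DC: 9+18+7+22+14 = 70
DC-Z9-P6-B9-F9-DC: 9+18+12+7+7 = 53
DC-F9-Z9-B9-P6-DC: 22+16+6+12+14 = 70
DC-F9-Z9-P6-B9-DC: 22+16+18+12+14 = 82
DC-F9-B9-Z9-P6-DC: 22+22+18+18+14 = 94
DC-F9-B9-P6-Z9-DC: 22+22+12+6+10 = 72
DC-F9-P6-Z9-B9-DC: 22+25+6+6+14 = 73
DC-F9-P6-B9-Z9-DC: 22+25+12+18+10 = 87
DC-B9-Z9-F9-P6-DC: 15+18+13+25+14 = 85
DC-B9-Z9-P6-F9-DC: 15+18+18+7+7 = 65
… (10 more)
The minimum is 41.
One optimal route: DC → Z9 → B9 → P6 → F9 → DC.

41 — the shortest possible round trip.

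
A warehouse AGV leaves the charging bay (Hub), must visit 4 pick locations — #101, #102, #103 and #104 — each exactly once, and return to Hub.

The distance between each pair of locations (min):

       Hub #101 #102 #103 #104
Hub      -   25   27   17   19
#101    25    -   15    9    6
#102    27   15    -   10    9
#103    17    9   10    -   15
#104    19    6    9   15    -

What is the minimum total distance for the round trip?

Hub → #101 → #102 → #103 → #104 → Hub: 25+15+10+15+19 = 84
Hub → #101 → #102 → #104 → #103 → Hub: 25+15+9+15+17 = 81
Hub → #101 → #103 → #102 → #104 → Hub: 25+9+10+9+19 = 72
Hub → #101 → #103 → #104 → #102 → Hub: 25+9+15+9+27 = 85
Hub → #101 → #104 → #102 → #103 → Hub: 25+6+9+10+17 = 67
Hub → #101 → #104 → #103 → #102 → Hub: 25+6+15+10+27 = 83
Hub → #102 → #101 → #103 → #104 → Hub: 27+15+9+15+19 = 85
Hub → #102 → #101 → #104 → #103 → Hub: 27+15+6+15+17 = 80
Hub → #102 → #103 → #101 → #104 → Hub: 27+10+9+6+19 = 71
Hub → #102 → #104 → #101 → #103 → Hub: 27+9+6+9+17 = 68
Hub → #103 → #101 → #102 → #104 → Hub: 17+9+15+9+19 = 69
Hub → #103 → #102 → #101 → #104 → Hub: 17+10+15+6+19 = 67
The minimum is 67.
One optimal route: Hub → #101 → #104 → #102 → #103 → Hub (or its reverse).

Shortest round trip = 67 min.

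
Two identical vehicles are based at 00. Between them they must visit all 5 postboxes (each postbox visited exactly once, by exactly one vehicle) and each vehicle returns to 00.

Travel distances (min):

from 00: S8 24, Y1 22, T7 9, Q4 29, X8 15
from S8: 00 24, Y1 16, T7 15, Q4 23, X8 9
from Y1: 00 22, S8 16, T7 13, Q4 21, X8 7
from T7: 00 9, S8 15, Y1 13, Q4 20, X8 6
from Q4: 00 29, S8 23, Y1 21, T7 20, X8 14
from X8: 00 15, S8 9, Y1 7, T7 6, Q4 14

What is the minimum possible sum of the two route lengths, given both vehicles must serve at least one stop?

Check every non-empty split of the stops between the two vehicles; for each half take its own optimal tour:
  {S8} + {Y1, T7, Q4, X8}: 48 + 72 = 120
  {Y1} + {S8, T7, Q4, X8}: 44 + 76 = 120
  {S8, Y1} + {T7, Q4, X8}: 62 + 58 = 120
  {T7} + {S8, Y1, Q4, X8}: 18 + 90 = 108
  {S8, T7} + {Y1, Q4, X8}: 48 + 72 = 120
  {Y1, T7} + {S8, Q4, X8}: 44 + 76 = 120
  … (15 splits in total)
Best: vehicle 1 00 → T7 → 00 = 18; vehicle 2 00 → S8 → Y1 → Q4 → X8 → 00 = 90; combined 108.

Minimum combined distance: 108 min.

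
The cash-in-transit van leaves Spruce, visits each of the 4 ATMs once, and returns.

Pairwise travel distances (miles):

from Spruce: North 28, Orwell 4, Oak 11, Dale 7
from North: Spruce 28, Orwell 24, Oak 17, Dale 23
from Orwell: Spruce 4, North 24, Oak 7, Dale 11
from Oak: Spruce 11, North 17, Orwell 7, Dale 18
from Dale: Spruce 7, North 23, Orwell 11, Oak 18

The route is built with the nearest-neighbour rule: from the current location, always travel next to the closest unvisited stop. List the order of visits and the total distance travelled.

From Spruce: distances to unvisited — Orwell=4, Dale=7, Oak=11, North=28. Nearest is Orwell (4).
From Orwell: distances to unvisited — Oak=7, Dale=11, North=24. Nearest is Oak (7).
From Oak: distances to unvisited — North=17, Dale=18. Nearest is North (17).
From North: distances to unvisited — Dale=23. Nearest is Dale (23).
Return Dale→Spruce: 7.
Total = 4 + 7 + 17 + 23 + 7 = 58.

Total distance 58 miles via the nearest-neighbour route Spruce → Orwell → Oak → North → Dale → Spruce.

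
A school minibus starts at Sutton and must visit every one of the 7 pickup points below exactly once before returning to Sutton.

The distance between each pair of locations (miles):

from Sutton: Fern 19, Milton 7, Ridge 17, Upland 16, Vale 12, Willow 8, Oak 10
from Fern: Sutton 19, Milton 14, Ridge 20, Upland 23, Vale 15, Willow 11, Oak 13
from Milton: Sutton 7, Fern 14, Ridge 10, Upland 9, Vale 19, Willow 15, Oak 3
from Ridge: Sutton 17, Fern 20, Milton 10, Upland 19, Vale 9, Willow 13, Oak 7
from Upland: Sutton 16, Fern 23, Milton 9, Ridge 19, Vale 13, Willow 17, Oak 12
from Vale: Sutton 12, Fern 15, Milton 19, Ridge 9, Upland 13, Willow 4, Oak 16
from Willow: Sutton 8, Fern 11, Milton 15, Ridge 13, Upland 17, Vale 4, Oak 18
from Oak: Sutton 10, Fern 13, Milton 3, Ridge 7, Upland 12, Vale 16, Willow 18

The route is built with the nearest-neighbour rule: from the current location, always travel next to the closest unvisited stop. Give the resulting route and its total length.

80 miles along Sutton → Milton → Oak → Ridge → Vale → Willow → Fern → Upland → Sutton.

Sutton → [Milton:7 / Willow:8 / Oak:10 / Vale:12 / Upland:16 / Ridge:17 / Fern:19] → Milton (7)
Milton → [Oak:3 / Upland:9 / Ridge:10 / Fern:14 / Willow:15 / Vale:19] → Oak (3)
Oak → [Ridge:7 / Upland:12 / Fern:13 / Vale:16 / Willow:18] → Ridge (7)
Ridge → [Vale:9 / Willow:13 / Upland:19 / Fern:20] → Vale (9)
Vale → [Willow:4 / Upland:13 / Fern:15] → Willow (4)
Willow → [Fern:11 / Upland:17] → Fern (11)
Fern → [Upland:23] → Upland (23)
Return Upland→Sutton: 16.
Total = 7 + 3 + 7 + 9 + 4 + 11 + 23 + 16 = 80.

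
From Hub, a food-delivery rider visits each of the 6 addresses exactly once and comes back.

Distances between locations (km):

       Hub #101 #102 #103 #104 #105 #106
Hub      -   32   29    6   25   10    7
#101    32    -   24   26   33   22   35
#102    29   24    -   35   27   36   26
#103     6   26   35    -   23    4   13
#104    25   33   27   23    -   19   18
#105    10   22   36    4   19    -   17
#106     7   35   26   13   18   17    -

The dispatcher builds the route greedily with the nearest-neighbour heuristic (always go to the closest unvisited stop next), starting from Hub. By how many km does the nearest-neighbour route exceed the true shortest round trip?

From Hub: #103=6, #106=7, #105=10, #104=25, #102=29, #101=32 → choose #103 (6).
From #103: #105=4, #106=13, #104=23, #101=26, #102=35 → choose #105 (4).
From #105: #106=17, #104=19, #101=22, #102=36 → choose #106 (17).
From #106: #104=18, #102=26, #101=35 → choose #104 (18).
From #104: #102=27, #101=33 → choose #102 (27).
From #102: #101=24 → choose #101 (24).
NN route Hub → #103 → #105 → #106 → #104 → #102 → #101 → Hub costs 128.
Optimal: Hub → #103 → #105 → #101 → #102 → #104 → #106 → Hub costs 108 (by enumerating all 360 distinct tours).
Excess = 128 − 108 = 20.

The nearest-neighbour route is 20 km longer than optimal.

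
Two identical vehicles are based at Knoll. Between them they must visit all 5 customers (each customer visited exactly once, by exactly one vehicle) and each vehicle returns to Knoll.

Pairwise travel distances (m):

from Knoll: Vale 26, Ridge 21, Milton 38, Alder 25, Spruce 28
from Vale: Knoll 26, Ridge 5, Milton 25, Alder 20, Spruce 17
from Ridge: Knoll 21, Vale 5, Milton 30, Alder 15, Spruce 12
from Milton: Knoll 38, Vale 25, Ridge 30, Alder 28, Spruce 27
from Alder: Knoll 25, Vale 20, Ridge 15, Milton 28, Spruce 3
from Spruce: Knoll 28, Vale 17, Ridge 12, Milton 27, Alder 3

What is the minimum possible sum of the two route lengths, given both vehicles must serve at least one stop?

Try each way of splitting the stops between the two vehicles (each non-empty) and, for each split, find the best tour for each vehicle:
  {Vale} + {Ridge, Milton, Alder, Spruce}: 52 + 102 = 154
  {Ridge} + {Vale, Milton, Alder, Spruce}: 42 + 106 = 148
  {Vale, Ridge} + {Milton, Alder, Spruce}: 52 + 93 = 145
  {Milton} + {Vale, Ridge, Alder, Spruce}: 76 + 71 = 147
  {Vale, Milton} + {Ridge, Alder, Spruce}: 89 + 61 = 150
  {Ridge, Milton} + {Vale, Alder, Spruce}: 89 + 71 = 160
  … (15 splits in total)
Best: vehicle 1 Knoll → Vale → Ridge → Knoll = 52; vehicle 2 Knoll → Milton → Spruce → Alder → Knoll = 93; combined 145.

Minimum combined distance: 145 m.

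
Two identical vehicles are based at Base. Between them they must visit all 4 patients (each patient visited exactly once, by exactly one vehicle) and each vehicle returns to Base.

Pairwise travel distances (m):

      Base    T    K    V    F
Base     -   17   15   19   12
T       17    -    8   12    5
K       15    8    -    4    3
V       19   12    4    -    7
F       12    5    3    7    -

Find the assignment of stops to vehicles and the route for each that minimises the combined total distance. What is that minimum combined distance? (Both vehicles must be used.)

There are 2^3 − 1 = 7 ways to divide the 4 stops into two non-empty groups. For each, the best each vehicle can do is its own shortest tour through its group:
  {T} + {K, V, F}: 34 + 38 = 72
  {K} + {T, V, F}: 30 + 48 = 78
  {T, K} + {V, F}: 40 + 38 = 78
  {V} + {T, K, F}: 38 + 40 = 78
  {T, V} + {K, F}: 48 + 30 = 78
  {K, V} + {T, F}: 38 + 34 = 72
  … (7 splits in total)
Best: vehicle 1 Base → T → Base = 34; vehicle 2 Base → K → V → F → Base = 38; combined 72.

Minimum combined distance: 72 m.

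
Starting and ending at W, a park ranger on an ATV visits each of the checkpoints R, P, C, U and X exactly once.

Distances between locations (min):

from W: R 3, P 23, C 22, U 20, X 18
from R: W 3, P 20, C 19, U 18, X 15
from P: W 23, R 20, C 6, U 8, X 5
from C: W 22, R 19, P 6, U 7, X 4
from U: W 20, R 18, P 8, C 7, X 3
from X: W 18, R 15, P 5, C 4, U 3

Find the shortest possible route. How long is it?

W→R→P→C→U→X→W: 3+20+6+7+3+18 = 57
W→R→P→C→X→U→W: 3+20+6+4+3+20 = 56
W→R→P→U→C→X→W: 3+20+8+7+4+18 = 60
W→R→P→U→X→C→W: 3+20+8+3+4+22 = 60
W→R→P→X→C→U→W: 3+20+5+4+7+20 = 59
W→R→P→X→U→C→W: 3+20+5+3+7+22 = 60
W→R→C→P→U→X→W: 3+19+6+8+3+18 = 57
W→R→C→P→X→U→W: 3+19+6+5+3+20 = 56
W→R→C→U→P→X→W: 3+19+7+8+5+18 = 60
W→R→C→U→X→P→W: 3+19+7+3+5+23 = 60
W→R→C→X→P→U→W: 3+19+4+5+8+20 = 59
W→R→C→X→U→P→W: 3+19+4+3+8+23 = 60
W→R→U→P→C→X→W: 3+18+8+6+4+18 = 57
W→R→U→P→X→C→W: 3+18+8+5+4+22 = 60
… (46 more)
The minimum is 56.
One optimal route: W → R → P → C → X → U → W (or its reverse).

Shortest round trip = 56 min.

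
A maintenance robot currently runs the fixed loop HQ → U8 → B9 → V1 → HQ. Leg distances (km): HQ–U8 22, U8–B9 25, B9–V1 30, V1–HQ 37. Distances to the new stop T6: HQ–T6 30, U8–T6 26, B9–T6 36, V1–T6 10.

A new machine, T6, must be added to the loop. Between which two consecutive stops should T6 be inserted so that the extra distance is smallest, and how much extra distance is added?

Insertion cost between consecutive stops i–j is d(i,T6) + d(T6,j) − d(i,j):
  between HQ and U8: 30 + 26 − 22 = 34
  between U8 and B9: 26 + 36 − 25 = 37
  between B9 and V1: 36 + 10 − 30 = 16
  between V1 and HQ: 10 + 30 − 37 = 3
Cheapest insertion is between V1 and HQ, adding 3.
New total = 114 + 3 = 117.

Minimum extra distance: 3 km, inserting T6 between V1 and HQ.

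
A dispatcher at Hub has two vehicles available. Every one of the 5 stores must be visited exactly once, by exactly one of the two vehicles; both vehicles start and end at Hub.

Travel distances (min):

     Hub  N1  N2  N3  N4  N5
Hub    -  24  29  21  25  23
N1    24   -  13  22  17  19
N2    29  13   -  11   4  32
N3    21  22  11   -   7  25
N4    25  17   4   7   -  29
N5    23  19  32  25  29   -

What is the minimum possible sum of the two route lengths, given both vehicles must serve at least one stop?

There are 2^4 − 1 = 15 ways to divide the 5 stops into two non-empty groups. For each, the best each vehicle can do is its own shortest tour through its group:
  {N1} + {N2, N3, N4, N5}: 48 + 87 = 135
  {N2} + {N1, N3, N4, N5}: 58 + 87 = 145
  {N1, N2} + {N3, N4, N5}: 66 + 80 = 146
  {N3} + {N1, N2, N4, N5}: 42 + 84 = 126
  {N1, N3} + {N2, N4, N5}: 67 + 84 = 151
  {N2, N3} + {N1, N4, N5}: 61 + 84 = 145
  … (15 splits in total)
  {N1, N2, N3, N4} + {N5}: 69 + 46 = 115  ← best
Best: vehicle 1 Hub → N1 → N2 → N4 → N3 → Hub = 69; vehicle 2 Hub → N5 → Hub = 46; combined 115.

Minimum combined distance: 115 min.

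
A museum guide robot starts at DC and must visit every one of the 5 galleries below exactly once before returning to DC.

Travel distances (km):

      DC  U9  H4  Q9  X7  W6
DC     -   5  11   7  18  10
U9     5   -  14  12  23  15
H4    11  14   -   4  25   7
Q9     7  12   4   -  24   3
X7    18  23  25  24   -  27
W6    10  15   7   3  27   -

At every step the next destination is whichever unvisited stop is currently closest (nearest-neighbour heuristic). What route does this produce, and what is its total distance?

70 km along DC → U9 → Q9 → W6 → H4 → X7 → DC.

DC → [U9:5 / Q9:7 / W6:10 / H4:11 / X7:18] → U9 (5)
U9 → [Q9:12 / H4:14 / W6:15 / X7:23] → Q9 (12)
Q9 → [W6:3 / H4:4 / X7:24] → W6 (3)
W6 → [H4:7 / X7:27] → H4 (7)
H4 → [X7:25] → X7 (25)
Return X7→DC: 18.
Total = 5 + 12 + 3 + 7 + 25 + 18 = 70.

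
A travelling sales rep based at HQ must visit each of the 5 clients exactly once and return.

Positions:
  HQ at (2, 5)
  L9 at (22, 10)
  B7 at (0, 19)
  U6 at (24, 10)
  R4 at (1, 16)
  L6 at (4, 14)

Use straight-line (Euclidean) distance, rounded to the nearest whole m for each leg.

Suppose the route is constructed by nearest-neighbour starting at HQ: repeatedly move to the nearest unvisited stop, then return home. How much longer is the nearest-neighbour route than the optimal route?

HQ: L6=9, R4=11, B7=14, L9=21, U6=23 ⇒ L6
L6: R4=4, B7=6, L9=18, U6=20 ⇒ R4
R4: B7=3, L9=22, U6=24 ⇒ B7
B7: L9=24, U6=26 ⇒ L9
L9: U6=2 ⇒ U6
NN route HQ → L6 → R4 → B7 → L9 → U6 → HQ costs 65.
Optimal: HQ → L9 → U6 → L6 → B7 → R4 → HQ costs 63 (by enumerating all 60 distinct tours).
Excess = 65 − 63 = 2.

2 m longer than the optimal tour.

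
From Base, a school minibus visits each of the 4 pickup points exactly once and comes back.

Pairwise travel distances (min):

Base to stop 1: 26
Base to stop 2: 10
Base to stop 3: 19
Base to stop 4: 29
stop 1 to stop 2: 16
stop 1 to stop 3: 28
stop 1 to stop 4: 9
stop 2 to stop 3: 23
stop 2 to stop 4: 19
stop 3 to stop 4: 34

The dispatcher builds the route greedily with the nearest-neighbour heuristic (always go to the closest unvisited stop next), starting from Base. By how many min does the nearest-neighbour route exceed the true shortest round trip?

Base: stop 2=10, stop 3=19, stop 1=26, stop 4=29 ⇒ stop 2
stop 2: stop 1=16, stop 4=19, stop 3=23 ⇒ stop 1
stop 1: stop 4=9, stop 3=28 ⇒ stop 4
stop 4: stop 3=34 ⇒ stop 3
NN route Base → stop 2 → stop 1 → stop 4 → stop 3 → Base costs 88.
Optimal: Base → stop 2 → stop 4 → stop 1 → stop 3 → Base costs 85 (by enumerating all 12 distinct tours).
Excess = 88 − 85 = 3.

Excess over optimum: 3 min.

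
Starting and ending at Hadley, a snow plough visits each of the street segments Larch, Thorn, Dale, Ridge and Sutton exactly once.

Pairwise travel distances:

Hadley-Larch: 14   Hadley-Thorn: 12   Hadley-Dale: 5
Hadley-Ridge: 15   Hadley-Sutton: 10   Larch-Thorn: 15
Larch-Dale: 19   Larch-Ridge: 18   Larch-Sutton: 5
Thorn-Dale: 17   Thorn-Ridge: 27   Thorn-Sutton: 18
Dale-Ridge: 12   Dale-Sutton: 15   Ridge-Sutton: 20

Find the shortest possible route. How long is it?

Minimum total distance: 69.

Hadley → Larch → Thorn → Dale → Ridge → Sutton → Hadley: 14+15+17+12+20+10 = 88
Hadley → Larch → Thorn → Dale → Sutton → Ridge → Hadley: 14+15+17+15+20+15 = 96
Hadley → Larch → Thorn → Ridge → Dale → Sutton → Hadley: 14+15+27+12+15+10 = 93
Hadley → Larch → Thorn → Ridge → Sutton → Dale → Hadley: 14+15+27+20+15+5 = 96
Hadley → Larch → Thorn → Sutton → Dale → Ridge → Hadley: 14+15+18+15+12+15 = 89
Hadley → Larch → Thorn → Sutton → Ridge → Dale → Hadley: 14+15+18+20+12+5 = 84
Hadley → Larch → Dale → Thorn → Ridge → Sutton → Hadley: 14+19+17+27+20+10 = 107
Hadley → Larch → Dale → Thorn → Sutton → Ridge → Hadley: 14+19+17+18+20+15 = 103
Hadley → Larch → Dale → Ridge → Thorn → Sutton → Hadley: 14+19+12+27+18+10 = 100
Hadley → Larch → Dale → Ridge → Sutton → Thorn → Hadley: 14+19+12+20+18+12 = 95
Hadley → Larch → Dale → Sutton → Thorn → Ridge → Hadley: 14+19+15+18+27+15 = 108
Hadley → Larch → Dale → Sutton → Ridge → Thorn → Hadley: 14+19+15+20+27+12 = 107
Hadley → Larch → Ridge → Thorn → Dale → Sutton → Hadley: 14+18+27+17+15+10 = 101
Hadley → Larch → Ridge → Thorn → Sutton → Dale → Hadley: 14+18+27+18+15+5 = 97
… (46 more)
Hadley → Thorn → Larch → Sutton → Ridge → Dale → Hadley: 12+15+5+20+12+5 = 69  ← best
The minimum is 69.
One optimal route: Hadley → Thorn → Larch → Sutton → Ridge → Dale → Hadley (or its reverse).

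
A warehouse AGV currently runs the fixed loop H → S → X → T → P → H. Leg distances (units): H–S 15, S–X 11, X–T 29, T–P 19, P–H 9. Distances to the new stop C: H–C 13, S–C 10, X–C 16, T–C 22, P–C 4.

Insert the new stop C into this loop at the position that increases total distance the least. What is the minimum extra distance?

Insertion cost between consecutive stops i–j is d(i,C) + d(C,j) − d(i,j):
  between H and S: 13 + 10 − 15 = 8
  between S and X: 10 + 16 − 11 = 15
  between X and T: 16 + 22 − 29 = 9
  between T and P: 22 + 4 − 19 = 7
  between P and H: 4 + 13 − 9 = 8
Cheapest insertion is between T and P, adding 7.
New total = 83 + 7 = 90.

Minimum extra distance: 7, inserting C between T and P.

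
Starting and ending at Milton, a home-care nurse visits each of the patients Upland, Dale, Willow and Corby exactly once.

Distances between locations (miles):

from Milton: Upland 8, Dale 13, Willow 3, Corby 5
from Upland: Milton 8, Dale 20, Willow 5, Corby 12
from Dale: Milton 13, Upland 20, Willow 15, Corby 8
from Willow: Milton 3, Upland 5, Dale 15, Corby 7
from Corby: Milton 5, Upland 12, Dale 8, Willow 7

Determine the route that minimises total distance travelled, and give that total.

Minimum total distance: 41 miles.

With 4 stops there are 4!/2 = 12 distinct round trips (a route and its reverse cost the same).
Milton-Upland-Dale-Willow-Corby-Milton: 8+20+15+7+5 = 55
Milton-Upland-Dale-Corby-Willow-Milton: 8+20+8+7+3 = 46
Milton-Upland-Willow-Dale-Corby-Milton: 8+5+15+8+5 = 41
Milton-Upland-Willow-Corby-Dale-Milton: 8+5+7+8+13 = 41
Milton-Upland-Corby-Dale-Willow-Milton: 8+12+8+15+3 = 46
Milton-Upland-Corby-Willow-Dale-Milton: 8+12+7+15+13 = 55
Milton-Dale-Upland-Willow-Corby-Milton: 13+20+5+7+5 = 50
Milton-Dale-Upland-Corby-Willow-Milton: 13+20+12+7+3 = 55
Milton-Dale-Willow-Upland-Corby-Milton: 13+15+5+12+5 = 50
Milton-Dale-Corby-Upland-Willow-Milton: 13+8+12+5+3 = 41
Milton-Willow-Upland-Dale-Corby-Milton: 3+5+20+8+5 = 41
Milton-Willow-Dale-Upland-Corby-Milton: 3+15+20+12+5 = 55
The minimum is 41.
One optimal route: Milton → Upland → Willow → Dale → Corby → Milton (or its reverse).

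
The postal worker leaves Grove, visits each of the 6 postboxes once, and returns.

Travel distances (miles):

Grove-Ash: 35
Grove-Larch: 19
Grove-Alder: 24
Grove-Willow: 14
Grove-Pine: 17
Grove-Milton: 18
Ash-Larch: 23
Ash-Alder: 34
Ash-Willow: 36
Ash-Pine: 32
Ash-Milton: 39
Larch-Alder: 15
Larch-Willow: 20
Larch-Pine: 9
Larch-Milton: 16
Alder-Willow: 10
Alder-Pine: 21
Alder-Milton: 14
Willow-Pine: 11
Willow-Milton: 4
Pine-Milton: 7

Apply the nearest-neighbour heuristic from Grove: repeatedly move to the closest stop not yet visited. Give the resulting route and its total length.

Total distance 118 miles via the nearest-neighbour route Grove → Willow → Milton → Pine → Larch → Alder → Ash → Grove.

At Grove the remaining stops are Willow 14, Pine 17, Milton 18, Larch 19, Alder 24, Ash 35; go to Willow.
At Willow the remaining stops are Milton 4, Alder 10, Pine 11, Larch 20, Ash 36; go to Milton.
At Milton the remaining stops are Pine 7, Alder 14, Larch 16, Ash 39; go to Pine.
At Pine the remaining stops are Larch 9, Alder 21, Ash 32; go to Larch.
At Larch the remaining stops are Alder 15, Ash 23; go to Alder.
At Alder the remaining stops are Ash 34; go to Ash.
Return Ash→Grove: 35.
Total = 14 + 4 + 7 + 9 + 15 + 34 + 35 = 118.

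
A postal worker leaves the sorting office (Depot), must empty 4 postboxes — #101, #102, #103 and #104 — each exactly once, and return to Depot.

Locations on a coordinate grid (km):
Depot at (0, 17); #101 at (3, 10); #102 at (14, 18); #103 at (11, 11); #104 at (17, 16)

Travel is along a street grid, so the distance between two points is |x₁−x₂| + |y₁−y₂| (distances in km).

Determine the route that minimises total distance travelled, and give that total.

50 km — the shortest possible round trip.

With 4 stops there are 4!/2 = 12 distinct round trips (a route and its reverse cost the same).
Depot - #101 - #102 - #103 - #104 - Depot: 10+19+10+11+18 = 68
Depot - #101 - #102 - #104 - #103 - Depot: 10+19+5+11+17 = 62
Depot - #101 - #103 - #102 - #104 - Depot: 10+9+10+5+18 = 52
Depot - #101 - #103 - #104 - #102 - Depot: 10+9+11+5+15 = 50
Depot - #101 - #104 - #102 - #103 - Depot: 10+20+5+10+17 = 62
Depot - #101 - #104 - #103 - #102 - Depot: 10+20+11+10+15 = 66
Depot - #102 - #101 - #103 - #104 - Depot: 15+19+9+11+18 = 72
Depot - #102 - #101 - #104 - #103 - Depot: 15+19+20+11+17 = 82
Depot - #102 - #103 - #101 - #104 - Depot: 15+10+9+20+18 = 72
Depot - #102 - #104 - #101 - #103 - Depot: 15+5+20+9+17 = 66
Depot - #103 - #101 - #102 - #104 - Depot: 17+9+19+5+18 = 68
Depot - #103 - #102 - #101 - #104 - Depot: 17+10+19+20+18 = 84
The minimum is 50.
One optimal route: Depot → #101 → #103 → #104 → #102 → Depot (or its reverse).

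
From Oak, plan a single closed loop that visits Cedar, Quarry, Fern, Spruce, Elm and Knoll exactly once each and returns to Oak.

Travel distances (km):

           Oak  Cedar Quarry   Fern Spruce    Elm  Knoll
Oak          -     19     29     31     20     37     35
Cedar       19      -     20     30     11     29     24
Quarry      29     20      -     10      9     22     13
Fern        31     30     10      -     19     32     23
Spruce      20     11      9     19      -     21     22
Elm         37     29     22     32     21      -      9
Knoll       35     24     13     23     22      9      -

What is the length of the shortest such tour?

114 km — the shortest possible round trip.

There are 360 distinct closed tours to check (reversals are equivalent).
Oak - Cedar - Quarry - Fern - Spruce - Elm - Knoll - Oak: 19+20+10+19+21+9+35 = 133
Oak - Cedar - Quarry - Fern - Spruce - Knoll - Elm - Oak: 19+20+10+19+22+9+37 = 136
Oak - Cedar - Quarry - Fern - Elm - Spruce - Knoll - Oak: 19+20+10+32+21+22+35 = 159
Oak - Cedar - Quarry - Fern - Elm - Knoll - Spruce - Oak: 19+20+10+32+9+22+20 = 132
Oak - Cedar - Quarry - Fern - Knoll - Spruce - Elm - Oak: 19+20+10+23+22+21+37 = 152
Oak - Cedar - Quarry - Fern - Knoll - Elm - Spruce - Oak: 19+20+10+23+9+21+20 = 122
Oak - Cedar - Quarry - Spruce - Fern - Elm - Knoll - Oak: 19+20+9+19+32+9+35 = 143
Oak - Cedar - Quarry - Spruce - Fern - Knoll - Elm - Oak: 19+20+9+19+23+9+37 = 136
… (352 more)
Oak - Cedar - Spruce - Elm - Knoll - Quarry - Fern - Oak: 19+11+21+9+13+10+31 = 114  ← best
The minimum is 114.
One optimal route: Oak → Cedar → Spruce → Elm → Knoll → Quarry → Fern → Oak (or its reverse).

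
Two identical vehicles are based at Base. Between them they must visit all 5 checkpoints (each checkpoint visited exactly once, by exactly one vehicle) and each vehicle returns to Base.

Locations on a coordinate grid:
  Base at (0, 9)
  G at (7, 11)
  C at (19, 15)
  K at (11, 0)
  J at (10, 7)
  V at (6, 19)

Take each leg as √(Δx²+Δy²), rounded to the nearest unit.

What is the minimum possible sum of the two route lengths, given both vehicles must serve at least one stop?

Try each way of splitting the stops between the two vehicles (each non-empty) and, for each split, find the best tour for each vehicle:
  {G} + {C, K, J, V}: 14 + 59 = 73
  {C} + {G, K, J, V}: 40 + 46 = 86
  {G, C} + {K, J, V}: 40 + 46 = 86
  {K} + {G, C, J, V}: 28 + 50 = 78
  {G, K} + {C, J, V}: 33 + 48 = 81
  {C, K} + {G, J, V}: 51 + 35 = 86
  … (15 splits in total)
Best: vehicle 1 Base → G → Base = 14; vehicle 2 Base → K → J → C → V → Base = 59; combined 73.

73 — the smallest possible combined total.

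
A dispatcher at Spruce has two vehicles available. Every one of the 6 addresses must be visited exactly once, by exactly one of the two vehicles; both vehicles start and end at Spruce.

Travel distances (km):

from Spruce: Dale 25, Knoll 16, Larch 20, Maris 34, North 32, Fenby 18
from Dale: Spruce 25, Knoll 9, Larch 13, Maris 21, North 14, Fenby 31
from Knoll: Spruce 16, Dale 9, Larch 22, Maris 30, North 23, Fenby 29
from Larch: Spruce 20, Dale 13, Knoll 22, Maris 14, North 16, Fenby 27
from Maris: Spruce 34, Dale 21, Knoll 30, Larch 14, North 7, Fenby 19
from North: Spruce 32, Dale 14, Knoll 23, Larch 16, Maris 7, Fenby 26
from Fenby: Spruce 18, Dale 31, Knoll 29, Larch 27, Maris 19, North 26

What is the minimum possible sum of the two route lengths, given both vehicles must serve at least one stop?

Minimum combined distance: 116 km.

Check every non-empty split of the stops between the two vehicles; for each half take its own optimal tour:
  {Dale} + {Knoll, Larch, Maris, North, Fenby}: 50 + 98 = 148
  {Knoll} + {Dale, Larch, Maris, North, Fenby}: 32 + 91 = 123
  {Dale, Knoll} + {Larch, Maris, North, Fenby}: 50 + 80 = 130
  {Larch} + {Dale, Knoll, Maris, North, Fenby}: 40 + 83 = 123
  {Dale, Larch} + {Knoll, Maris, North, Fenby}: 58 + 83 = 141
  {Knoll, Larch} + {Dale, Maris, North, Fenby}: 58 + 83 = 141
  … (31 splits in total)
  {Dale, Knoll, Larch, Maris, North} + {Fenby}: 80 + 36 = 116  ← best
Best: vehicle 1 Spruce → Knoll → Dale → North → Maris → Larch → Spruce = 80; vehicle 2 Spruce → Fenby → Spruce = 36; combined 116.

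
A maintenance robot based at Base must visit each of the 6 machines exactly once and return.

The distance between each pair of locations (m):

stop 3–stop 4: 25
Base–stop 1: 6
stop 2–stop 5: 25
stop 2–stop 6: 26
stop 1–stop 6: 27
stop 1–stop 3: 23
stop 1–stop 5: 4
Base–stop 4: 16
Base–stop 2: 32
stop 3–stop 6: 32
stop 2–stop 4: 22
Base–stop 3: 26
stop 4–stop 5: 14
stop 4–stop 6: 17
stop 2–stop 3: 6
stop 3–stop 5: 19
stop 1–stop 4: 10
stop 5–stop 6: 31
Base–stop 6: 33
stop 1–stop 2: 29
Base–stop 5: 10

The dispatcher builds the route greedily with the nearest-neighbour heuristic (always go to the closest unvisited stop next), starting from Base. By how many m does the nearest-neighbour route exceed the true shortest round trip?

Excess over optimum: 5 m.

From Base: stop 1=6, stop 5=10, stop 4=16, stop 3=26, stop 2=32, stop 6=33 → choose stop 1 (6).
From stop 1: stop 5=4, stop 4=10, stop 3=23, stop 6=27, stop 2=29 → choose stop 5 (4).
From stop 5: stop 4=14, stop 3=19, stop 2=25, stop 6=31 → choose stop 4 (14).
From stop 4: stop 6=17, stop 2=22, stop 3=25 → choose stop 6 (17).
From stop 6: stop 2=26, stop 3=32 → choose stop 2 (26).
From stop 2: stop 3=6 → choose stop 3 (6).
NN route Base → stop 1 → stop 5 → stop 4 → stop 6 → stop 2 → stop 3 → Base costs 99.
Optimal: Base → stop 1 → stop 4 → stop 6 → stop 2 → stop 3 → stop 5 → Base costs 94 (by enumerating all 360 distinct tours).
Excess = 99 − 94 = 5.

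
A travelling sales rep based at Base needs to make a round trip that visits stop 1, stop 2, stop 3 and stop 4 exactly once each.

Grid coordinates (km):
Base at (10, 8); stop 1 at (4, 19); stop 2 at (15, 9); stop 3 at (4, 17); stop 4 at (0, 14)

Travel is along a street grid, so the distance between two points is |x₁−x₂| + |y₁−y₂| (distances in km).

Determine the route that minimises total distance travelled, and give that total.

There are 12 distinct closed tours to check (reversals are equivalent).
Base → stop 1 → stop 2 → stop 3 → stop 4 → Base: 17+21+19+7+16 = 80
Base → stop 1 → stop 2 → stop 4 → stop 3 → Base: 17+21+20+7+15 = 80
Base → stop 1 → stop 3 → stop 2 → stop 4 → Base: 17+2+19+20+16 = 74
Base → stop 1 → stop 3 → stop 4 → stop 2 → Base: 17+2+7+20+6 = 52
Base → stop 1 → stop 4 → stop 2 → stop 3 → Base: 17+9+20+19+15 = 80
Base → stop 1 → stop 4 → stop 3 → stop 2 → Base: 17+9+7+19+6 = 58
Base → stop 2 → stop 1 → stop 3 → stop 4 → Base: 6+21+2+7+16 = 52
Base → stop 2 → stop 1 → stop 4 → stop 3 → Base: 6+21+9+7+15 = 58
Base → stop 2 → stop 3 → stop 1 → stop 4 → Base: 6+19+2+9+16 = 52
Base → stop 2 → stop 4 → stop 1 → stop 3 → Base: 6+20+9+2+15 = 52
Base → stop 3 → stop 1 → stop 2 → stop 4 → Base: 15+2+21+20+16 = 74
Base → stop 3 → stop 2 → stop 1 → stop 4 → Base: 15+19+21+9+16 = 80
The minimum is 52.
One optimal route: Base → stop 1 → stop 3 → stop 4 → stop 2 → Base (or its reverse).

52 km — the shortest possible round trip.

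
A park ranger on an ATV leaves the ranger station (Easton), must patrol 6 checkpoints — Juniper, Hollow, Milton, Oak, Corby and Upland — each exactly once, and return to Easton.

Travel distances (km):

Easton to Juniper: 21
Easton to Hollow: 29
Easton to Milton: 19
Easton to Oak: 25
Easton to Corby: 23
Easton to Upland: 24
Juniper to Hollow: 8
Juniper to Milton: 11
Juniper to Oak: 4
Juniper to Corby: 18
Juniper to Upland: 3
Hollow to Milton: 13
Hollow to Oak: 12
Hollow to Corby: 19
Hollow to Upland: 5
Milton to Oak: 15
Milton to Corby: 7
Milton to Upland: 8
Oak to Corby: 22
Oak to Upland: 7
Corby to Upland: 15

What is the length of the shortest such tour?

Easton-Juniper-Hollow-Milton-Oak-Corby-Upland-Easton: 21+8+13+15+22+15+24 = 118
Easton-Juniper-Hollow-Milton-Oak-Upland-Corby-Easton: 21+8+13+15+7+15+23 = 102
Easton-Juniper-Hollow-Milton-Corby-Oak-Upland-Easton: 21+8+13+7+22+7+24 = 102
Easton-Juniper-Hollow-Milton-Corby-Upland-Oak-Easton: 21+8+13+7+15+7+25 = 96
Easton-Juniper-Hollow-Milton-Upland-Oak-Corby-Easton: 21+8+13+8+7+22+23 = 102
Easton-Juniper-Hollow-Milton-Upland-Corby-Oak-Easton: 21+8+13+8+15+22+25 = 112
Easton-Juniper-Hollow-Oak-Milton-Corby-Upland-Easton: 21+8+12+15+7+15+24 = 102
Easton-Juniper-Hollow-Oak-Milton-Upland-Corby-Easton: 21+8+12+15+8+15+23 = 102
… (352 more)
Easton-Juniper-Oak-Hollow-Upland-Milton-Corby-Easton: 21+4+12+5+8+7+23 = 80  ← best
The minimum is 80.
One optimal route: Easton → Juniper → Oak → Hollow → Upland → Milton → Corby → Easton (or its reverse).

Shortest round trip = 80 km.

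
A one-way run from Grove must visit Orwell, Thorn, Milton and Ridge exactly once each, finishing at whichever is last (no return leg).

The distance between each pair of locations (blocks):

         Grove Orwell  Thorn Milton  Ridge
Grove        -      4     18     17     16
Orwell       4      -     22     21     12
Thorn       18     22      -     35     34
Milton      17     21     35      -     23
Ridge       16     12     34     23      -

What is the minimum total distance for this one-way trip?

Shortest open route: 74 blocks.

There are 4! = 24 possible orderings.
Grove - Orwell - Thorn - Milton - Ridge: 4+22+35+23 = 84
Grove - Orwell - Thorn - Ridge - Milton: 4+22+34+23 = 83
Grove - Orwell - Milton - Thorn - Ridge: 4+21+35+34 = 94
Grove - Orwell - Milton - Ridge - Thorn: 4+21+23+34 = 82
Grove - Orwell - Ridge - Thorn - Milton: 4+12+34+35 = 85
Grove - Orwell - Ridge - Milton - Thorn: 4+12+23+35 = 74
Grove - Thorn - Orwell - Milton - Ridge: 18+22+21+23 = 84
Grove - Thorn - Orwell - Ridge - Milton: 18+22+12+23 = 75
Grove - Thorn - Milton - Orwell - Ridge: 18+35+21+12 = 86
Grove - Thorn - Milton - Ridge - Orwell: 18+35+23+12 = 88
Grove - Thorn - Ridge - Orwell - Milton: 18+34+12+21 = 85
Grove - Thorn - Ridge - Milton - Orwell: 18+34+23+21 = 96
Grove - Milton - Orwell - Thorn - Ridge: 17+21+22+34 = 94
Grove - Milton - Orwell - Ridge - Thorn: 17+21+12+34 = 84
… (10 more)
The minimum is 74.
One shortest path: Grove → Orwell → Ridge → Milton → Thorn.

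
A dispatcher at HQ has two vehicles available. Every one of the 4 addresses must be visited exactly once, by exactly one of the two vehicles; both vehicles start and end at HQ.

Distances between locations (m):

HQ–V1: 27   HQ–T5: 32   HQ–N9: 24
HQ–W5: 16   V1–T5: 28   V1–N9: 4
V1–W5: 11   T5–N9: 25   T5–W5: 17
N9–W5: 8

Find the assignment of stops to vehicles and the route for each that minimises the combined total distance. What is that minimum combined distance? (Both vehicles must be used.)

119 m — the smallest possible combined total.

Try each way of splitting the stops between the two vehicles (each non-empty) and, for each split, find the best tour for each vehicle:
  {V1} + {T5, N9, W5}: 54 + 81 = 135
  {T5} + {V1, N9, W5}: 64 + 55 = 119
  {V1, T5} + {N9, W5}: 87 + 48 = 135
  {N9} + {V1, T5, W5}: 48 + 87 = 135
  {V1, N9} + {T5, W5}: 55 + 65 = 120
  {T5, N9} + {V1, W5}: 81 + 54 = 135
  … (7 splits in total)
Best: vehicle 1 HQ → T5 → HQ = 64; vehicle 2 HQ → V1 → N9 → W5 → HQ = 55; combined 119.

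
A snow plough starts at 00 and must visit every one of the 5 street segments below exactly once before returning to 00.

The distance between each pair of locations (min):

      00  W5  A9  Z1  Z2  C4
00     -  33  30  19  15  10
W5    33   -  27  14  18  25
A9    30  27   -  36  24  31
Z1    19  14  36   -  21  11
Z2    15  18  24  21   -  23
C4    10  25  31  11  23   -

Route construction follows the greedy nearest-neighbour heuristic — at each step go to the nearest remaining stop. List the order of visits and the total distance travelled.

At 00 the remaining stops are C4 10, Z2 15, Z1 19, A9 30, W5 33; go to C4.
At C4 the remaining stops are Z1 11, Z2 23, W5 25, A9 31; go to Z1.
At Z1 the remaining stops are W5 14, Z2 21, A9 36; go to W5.
At W5 the remaining stops are Z2 18, A9 27; go to Z2.
At Z2 the remaining stops are A9 24; go to A9.
Return A9→00: 30.
Total = 10 + 11 + 14 + 18 + 24 + 30 = 107.

107 min along 00 → C4 → Z1 → W5 → Z2 → A9 → 00.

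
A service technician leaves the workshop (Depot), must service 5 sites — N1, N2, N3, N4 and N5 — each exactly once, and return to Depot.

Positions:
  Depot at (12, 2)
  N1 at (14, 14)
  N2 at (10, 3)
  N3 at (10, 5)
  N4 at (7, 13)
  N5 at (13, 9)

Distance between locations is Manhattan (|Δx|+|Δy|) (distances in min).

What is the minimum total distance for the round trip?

Shortest round trip = 38 min.

There are 60 distinct closed tours to check (reversals are equivalent).
Depot-N1-N2-N3-N4-N5-Depot: 14+15+2+11+10+8 = 60
Depot-N1-N2-N3-N5-N4-Depot: 14+15+2+7+10+16 = 64
Depot-N1-N2-N4-N3-N5-Depot: 14+15+13+11+7+8 = 68
Depot-N1-N2-N4-N5-N3-Depot: 14+15+13+10+7+5 = 64
Depot-N1-N2-N5-N3-N4-Depot: 14+15+9+7+11+16 = 72
Depot-N1-N2-N5-N4-N3-Depot: 14+15+9+10+11+5 = 64
Depot-N1-N3-N2-N4-N5-Depot: 14+13+2+13+10+8 = 60
Depot-N1-N3-N2-N5-N4-Depot: 14+13+2+9+10+16 = 64
Depot-N1-N3-N4-N2-N5-Depot: 14+13+11+13+9+8 = 68
Depot-N1-N3-N4-N5-N2-Depot: 14+13+11+10+9+3 = 60
Depot-N1-N3-N5-N2-N4-Depot: 14+13+7+9+13+16 = 72
Depot-N1-N3-N5-N4-N2-Depot: 14+13+7+10+13+3 = 60
Depot-N1-N4-N2-N3-N5-Depot: 14+8+13+2+7+8 = 52
Depot-N1-N4-N2-N5-N3-Depot: 14+8+13+9+7+5 = 56
… (46 more)
Depot-N2-N3-N4-N1-N5-Depot: 3+2+11+8+6+8 = 38  ← best
The minimum is 38.
One optimal route: Depot → N2 → N3 → N4 → N1 → N5 → Depot (or its reverse).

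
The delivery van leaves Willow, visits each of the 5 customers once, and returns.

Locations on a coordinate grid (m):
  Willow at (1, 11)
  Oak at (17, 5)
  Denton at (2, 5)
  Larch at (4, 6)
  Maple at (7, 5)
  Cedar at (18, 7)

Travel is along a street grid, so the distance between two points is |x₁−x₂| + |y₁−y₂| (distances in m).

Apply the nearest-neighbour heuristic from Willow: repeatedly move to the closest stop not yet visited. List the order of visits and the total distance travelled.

At Willow the remaining stops are Denton 7, Larch 8, Maple 12, Cedar 21, Oak 22; go to Denton.
At Denton the remaining stops are Larch 3, Maple 5, Oak 15, Cedar 18; go to Larch.
At Larch the remaining stops are Maple 4, Oak 14, Cedar 15; go to Maple.
At Maple the remaining stops are Oak 10, Cedar 13; go to Oak.
At Oak the remaining stops are Cedar 3; go to Cedar.
Return Cedar→Willow: 21.
Total = 7 + 3 + 4 + 10 + 3 + 21 = 48.

Total distance 48 m via the nearest-neighbour route Willow → Denton → Larch → Maple → Oak → Cedar → Willow.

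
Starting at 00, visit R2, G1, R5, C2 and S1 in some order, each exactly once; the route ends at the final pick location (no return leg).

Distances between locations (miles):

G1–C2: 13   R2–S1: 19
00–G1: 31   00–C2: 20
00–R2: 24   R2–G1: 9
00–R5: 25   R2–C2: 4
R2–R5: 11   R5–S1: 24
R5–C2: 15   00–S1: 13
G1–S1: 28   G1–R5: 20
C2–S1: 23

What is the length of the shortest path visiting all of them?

There are 5! = 120 possible orderings.
00 → R2 → G1 → R5 → C2 → S1: 24+9+20+15+23 = 91
00 → R2 → G1 → R5 → S1 → C2: 24+9+20+24+23 = 100
00 → R2 → G1 → C2 → R5 → S1: 24+9+13+15+24 = 85
00 → R2 → G1 → C2 → S1 → R5: 24+9+13+23+24 = 93
00 → R2 → G1 → S1 → R5 → C2: 24+9+28+24+15 = 100
00 → R2 → G1 → S1 → C2 → R5: 24+9+28+23+15 = 99
00 → R2 → R5 → G1 → C2 → S1: 24+11+20+13+23 = 91
00 → R2 → R5 → G1 → S1 → C2: 24+11+20+28+23 = 106
00 → R2 → R5 → C2 → G1 → S1: 24+11+15+13+28 = 91
00 → R2 → R5 → C2 → S1 → G1: 24+11+15+23+28 = 101
00 → R2 → R5 → S1 → G1 → C2: 24+11+24+28+13 = 100
00 → R2 → R5 → S1 → C2 → G1: 24+11+24+23+13 = 95
00 → R2 → C2 → G1 → R5 → S1: 24+4+13+20+24 = 85
00 → R2 → C2 → G1 → S1 → R5: 24+4+13+28+24 = 93
… (106 more)
00 → S1 → R5 → R2 → C2 → G1: 13+24+11+4+13 = 65  ← best
The minimum is 65.
One shortest path: 00 → S1 → R5 → R2 → C2 → G1.

Minimum one-way distance = 65 miles.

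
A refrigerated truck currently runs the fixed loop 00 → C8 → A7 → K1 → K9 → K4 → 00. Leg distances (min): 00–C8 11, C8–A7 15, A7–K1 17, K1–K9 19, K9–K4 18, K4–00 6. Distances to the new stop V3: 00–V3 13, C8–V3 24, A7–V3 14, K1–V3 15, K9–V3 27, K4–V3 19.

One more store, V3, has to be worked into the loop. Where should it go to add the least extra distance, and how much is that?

Insertion cost between consecutive stops i–j is d(i,V3) + d(V3,j) − d(i,j):
  between 00 and C8: 13 + 24 − 11 = 26
  between C8 and A7: 24 + 14 − 15 = 23
  between A7 and K1: 14 + 15 − 17 = 12
  between K1 and K9: 15 + 27 − 19 = 23
  between K9 and K4: 27 + 19 − 18 = 28
  between K4 and 00: 19 + 13 − 6 = 26
Cheapest insertion is between A7 and K1, adding 12.
New total = 86 + 12 = 98.

+12 min — insert V3 between A7 and K1.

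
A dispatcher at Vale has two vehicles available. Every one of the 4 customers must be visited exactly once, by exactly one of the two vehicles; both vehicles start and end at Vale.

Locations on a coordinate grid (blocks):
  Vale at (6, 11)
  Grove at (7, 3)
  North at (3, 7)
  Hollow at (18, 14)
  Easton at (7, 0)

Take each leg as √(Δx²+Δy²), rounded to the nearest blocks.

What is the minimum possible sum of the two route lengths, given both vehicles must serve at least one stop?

Minimum combined distance: 48 blocks.

Try each way of splitting the stops between the two vehicles (each non-empty) and, for each split, find the best tour for each vehicle:
  {Grove} + {North, Hollow, Easton}: 16 + 43 = 59
  {North} + {Grove, Hollow, Easton}: 10 + 41 = 51
  {Grove, North} + {Hollow, Easton}: 19 + 41 = 60
  {Hollow} + {Grove, North, Easton}: 24 + 24 = 48
  {Grove, Hollow} + {North, Easton}: 36 + 24 = 60
  {North, Hollow} + {Grove, Easton}: 34 + 22 = 56
  … (7 splits in total)
Best: vehicle 1 Vale → Hollow → Vale = 24; vehicle 2 Vale → Grove → Easton → North → Vale = 24; combined 48.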